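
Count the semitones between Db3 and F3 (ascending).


Step by step:
Absolute semitone position = octave×12 + chromatic position
Db3: 3×12 + 1 = 37
F3: 3×12 + 5 = 41
Difference = 41 - 37 = 4
= 4 semitones


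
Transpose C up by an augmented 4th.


Solution.
augmented 4th: 4 letter names, 6 semitones
Letter: C + 3 → F
Pitch: C + 6 semitones, spelled as an F → F#
= F#


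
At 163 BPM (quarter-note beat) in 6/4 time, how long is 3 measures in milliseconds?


Reasoning:
Quarter-note beat duration = 60000 / 163 ms
Beats per measure (6/4) = 6
One measure = 6 × 60000 / 163 = 360000 / 163 ms
3 measures = 3 × 360000 / 163 = 1080000 / 163
= 6625.8 ms


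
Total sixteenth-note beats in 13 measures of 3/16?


Solution.
Time signature 3/16: the bottom number 16 means the sixteenth note gets one count
The top number 3 means 3 sixteenth-note beats per measure
Total = 3 × 13 measures
= 39 sixteenth-note beats


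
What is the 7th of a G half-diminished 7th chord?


Step by step:
Half-diminished 7th chord = root + minor 3rd + diminished 5th + minor 7th
Seventh chords stack in thirds, so the letter names are G-B-D-F
Root: G
Minor 3rd above G: Bb
Diminished 5th above G: Db
Minor 7th above G: F
The 7th = F


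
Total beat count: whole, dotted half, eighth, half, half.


Let's work it out.
Beat values:
  whole = 4 beats
  dotted half = 3 beats
  eighth = 0.5 beats
  half = 2 beats
  half = 2 beats
Sum = 4 + 3 + 0.5 + 2 + 2
= 11.5 beats


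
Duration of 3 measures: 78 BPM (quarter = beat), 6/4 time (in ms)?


Let's work it out.
Quarter-note beat duration = 60000 / 78 ms
Beats per measure (6/4) = 6
One measure = 6 × 60000 / 78 = 360000 / 78 ms
3 measures = 3 × 360000 / 78 = 1080000 / 78
= 13846.2 ms


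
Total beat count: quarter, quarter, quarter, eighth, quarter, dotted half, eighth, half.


Reasoning:
Beat values:
  quarter = 1 beat
  quarter = 1 beat
  quarter = 1 beat
  eighth = 0.5 beats
  quarter = 1 beat
  dotted half = 3 beats
  eighth = 0.5 beats
  half = 2 beats
Sum = 1 + 1 + 1 + 0.5 + 1 + 3 + 0.5 + 2
= 10 beats


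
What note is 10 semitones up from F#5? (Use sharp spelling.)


Working:
F#5: chromatic position 6 in octave 5 → absolute = 5×12 + 6 = 66
Transpose up 10: 66 + 10 = 76
76 = 6×12 + 4 → E in octave 6
Result = E6


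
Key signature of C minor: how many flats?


Flat minor keys: A(0), D(1), G(2), C(3), F(4), Bb(5), Eb(6), Ab(7)
C minor has 3 flats
Order of flats: Bb Eb Ab Db Gb Cb Fb → first 3: Bb, Eb, Ab
= 3 flats


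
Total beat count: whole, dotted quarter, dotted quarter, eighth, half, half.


Let's work it out.
Beat values:
  whole = 4 beats
  dotted quarter = 1.5 beats
  dotted quarter = 1.5 beats
  eighth = 0.5 beats
  half = 2 beats
  half = 2 beats
Sum = 4 + 1.5 + 1.5 + 0.5 + 2 + 2
= 11.5 beats


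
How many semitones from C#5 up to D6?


Absolute semitone position = octave×12 + chromatic position
C#5: 5×12 + 1 = 61
D6: 6×12 + 2 = 74
Difference = 74 - 61 = 13
= 13 semitones


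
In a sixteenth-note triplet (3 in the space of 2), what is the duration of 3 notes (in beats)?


Reasoning:
Triplet: 3 notes occupy the space of 2 sixteenth notes
Space = 2 × 1/4 = 1/2 beats
Each triplet note = 1/2 / 3 = 1/6 beats
3 notes = 3 × 1/6 = 1/2
= 1/2 beats


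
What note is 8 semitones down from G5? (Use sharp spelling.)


Solution.
G5: chromatic position 7 in octave 5 → absolute = 5×12 + 7 = 67
Transpose down 8: 67 - 8 = 59
59 = 4×12 + 11 → B in octave 4
Result = B4


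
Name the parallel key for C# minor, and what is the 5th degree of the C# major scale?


Solution.
Parallel keys share the same tonic but differ in mode
C# minor → parallel is C# major
C# major scale: C# D# E# F# G# A# B#
= C# major; 5th degree = G#


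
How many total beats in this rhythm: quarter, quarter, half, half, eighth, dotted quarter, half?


Beat values:
  quarter = 1 beat
  quarter = 1 beat
  half = 2 beats
  half = 2 beats
  eighth = 0.5 beats
  dotted quarter = 1.5 beats
  half = 2 beats
Sum = 1 + 1 + 2 + 2 + 0.5 + 1.5 + 2
= 10 beats


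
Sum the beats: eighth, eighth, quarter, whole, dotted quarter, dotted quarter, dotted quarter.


Reasoning:
Beat values:
  eighth = 0.5 beats
  eighth = 0.5 beats
  quarter = 1 beat
  whole = 4 beats
  dotted quarter = 1.5 beats
  dotted quarter = 1.5 beats
  dotted quarter = 1.5 beats
Sum = 0.5 + 0.5 + 1 + 4 + 1.5 + 1.5 + 1.5
= 10.5 beats


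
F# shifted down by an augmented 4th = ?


Let's work it out.
augmented 4th: 4 letter names, 6 semitones
Letter: F - 3 → C
Pitch: F# - 6 semitones, spelled as a C → C
= C


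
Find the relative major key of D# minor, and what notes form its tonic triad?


Let's work it out.
The relative major shares the key signature and is a minor 3rd above the minor tonic
A minor 3rd above D# is F#
→ relative major of D# minor is F# major
Tonic triad of F# major = root + major 3rd + perfect 5th = F# A# C#
= F# major; triad = F# A# C#


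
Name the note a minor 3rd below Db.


A 3rd spans 3 letter names, so from D we land on B
A minor 3rd = 3 semitones below Db
Spell B at that pitch: Bb
= Bb


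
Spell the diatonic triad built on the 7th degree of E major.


Let's work it out.
E major scale: E F# G# A B C# D#
Diatonic triad on degree 7 stacks scale notes 7, 2, 4: D# F# A
D#→F# = 3 semitones; D#→A = 6 semitones → diminished triad
= D# F# A (diminished)


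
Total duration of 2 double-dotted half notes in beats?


Solution.
Base half note = 2 beats
Dot 1 adds half the previous value: +1
Dot 2 adds half the previous value: +1/2
One double-dotted half = 2 + 1 + 1/2 = 7/2
2 of them = 2 × 7/2 = 7
= 7 beats


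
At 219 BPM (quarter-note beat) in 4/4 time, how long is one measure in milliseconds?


Quarter-note beat duration = 60000 / 219 ms
Beats per measure (4/4) = 4
One measure = 4 × 60000 / 219 = 240000 / 219 ms
= 1095.9 ms


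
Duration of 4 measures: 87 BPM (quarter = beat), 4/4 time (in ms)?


Quarter-note beat duration = 60000 / 87 ms
Beats per measure (4/4) = 4
One measure = 4 × 60000 / 87 = 240000 / 87 ms
4 measures = 4 × 240000 / 87 = 960000 / 87
= 11034.5 ms


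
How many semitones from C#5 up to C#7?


Let's work it out.
Absolute semitone position = octave×12 + chromatic position
C#5: 5×12 + 1 = 61
C#7: 7×12 + 1 = 85
Difference = 85 - 61 = 24
= 24 semitones


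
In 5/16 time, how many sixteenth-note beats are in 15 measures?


Working:
Time signature 5/16: the bottom number 16 means the sixteenth note gets one count
The top number 5 means 5 sixteenth-note beats per measure
Total = 5 × 15 measures
= 75 sixteenth-note beats


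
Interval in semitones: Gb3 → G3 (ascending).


Step by step:
Absolute semitone position = octave×12 + chromatic position
Gb3: 3×12 + 6 = 42
G3: 3×12 + 7 = 43
Difference = 43 - 42 = 1
= 1 semitone


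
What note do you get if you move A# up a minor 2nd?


Reasoning:
minor 2nd: 2 letter names, 1 semitones
Letter: A + 1 → B
Pitch: A# + 1 semitones, spelled as a B → B
= B


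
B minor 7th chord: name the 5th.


Let's work it out.
Minor 7th chord = root + minor 3rd + perfect 5th + minor 7th
Seventh chords stack in thirds, so the letter names are B-D-F-A
Root: B
Minor 3rd above B: D
Perfect 5th above B: F#
Minor 7th above B: A
The 5th = F#


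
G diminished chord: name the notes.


Solution.
Diminished triad = root + minor 3rd (3 semitones) + diminished 5th (6 semitones)
A triad on G stacks thirds, so the chord tones use letter names G-B-D
Root: G
Minor 3rd above G: Bb
Diminished 5th above G: Db
Chord = G Bb Db


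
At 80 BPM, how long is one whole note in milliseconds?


One quarter-note beat = 60000 / BPM = 60000 / 80 ms
Whole note = 4 × quarter note
Duration = 4 × 60000 / 80 = 240000 / 80
= 3000.0 ms


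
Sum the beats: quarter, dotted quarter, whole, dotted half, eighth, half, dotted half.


Solution.
Beat values:
  quarter = 1 beat
  dotted quarter = 1.5 beats
  whole = 4 beats
  dotted half = 3 beats
  eighth = 0.5 beats
  half = 2 beats
  dotted half = 3 beats
Sum = 1 + 1.5 + 4 + 3 + 0.5 + 2 + 3
= 15 beats


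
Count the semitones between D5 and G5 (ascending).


Absolute semitone position = octave×12 + chromatic position
D5: 5×12 + 2 = 62
G5: 5×12 + 7 = 67
Difference = 67 - 62 = 5
= 5 semitones


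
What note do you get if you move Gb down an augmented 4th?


augmented 4th: 4 letter names, 6 semitones
Letter: G - 3 → D
Pitch: Gb - 6 semitones, spelled as a D → Dbb
= Dbb


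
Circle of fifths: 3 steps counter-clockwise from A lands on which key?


Step by step:
Each counter-clockwise step moves down a perfect 5th (= up a perfect 4th)
From A: A → D → G → C
= C


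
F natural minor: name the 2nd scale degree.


Step by step:
Natural minor scale pattern: W-H-W-W-H-W-W (2-1-2-2-1-2-2 semitones)
Starting from F:
  F + 2 semitones → G
  G + 1 semitone → Ab
  Ab + 2 semitones → Bb
  Bb + 2 semitones → C
  C + 1 semitone → Db
  Db + 2 semitones → Eb
  Eb + 2 semitones → F
Scale: F G Ab Bb C Db Eb
Degree 2 = G


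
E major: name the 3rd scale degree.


Reasoning:
Major scale pattern: W-W-H-W-W-W-H (2-2-1-2-2-2-1 semitones)
Starting from E:
  E + 2 semitones → F#
  F# + 2 semitones → G#
  G# + 1 semitone → A
  A + 2 semitones → B
  B + 2 semitones → C#
  C# + 2 semitones → D#
  D# + 1 semitone → E
Scale: E F# G# A B C# D#
Degree 3 = G#


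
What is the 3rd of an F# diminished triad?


Working:
Diminished triad = root + minor 3rd (3 semitones) + diminished 5th (6 semitones)
A triad on F# stacks thirds, so the chord tones use letter names F-A-C
Root: F#
Minor 3rd above F#: A
Diminished 5th above F#: C
The 3rd = A


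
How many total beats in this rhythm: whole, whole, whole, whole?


Solution.
Beat values:
  whole = 4 beats
  whole = 4 beats
  whole = 4 beats
  whole = 4 beats
Sum = 4 + 4 + 4 + 4
= 16 beats


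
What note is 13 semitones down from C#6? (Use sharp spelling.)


Step by step:
C#6: chromatic position 1 in octave 6 → absolute = 6×12 + 1 = 73
Transpose down 13: 73 - 13 = 60
60 = 5×12 + 0 → C in octave 5
Result = C5


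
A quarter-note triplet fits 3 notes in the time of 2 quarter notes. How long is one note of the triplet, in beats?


Solution.
Triplet: 3 notes occupy the space of 2 quarter notes
Space = 2 × 1 = 2 beats
Each triplet note = 2 / 3 = 2/3 beats
= 2/3 beats


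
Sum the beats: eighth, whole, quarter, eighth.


Beat values:
  eighth = 0.5 beats
  whole = 4 beats
  quarter = 1 beat
  eighth = 0.5 beats
Sum = 0.5 + 4 + 1 + 0.5
= 6 beats


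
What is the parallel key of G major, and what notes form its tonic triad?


Parallel keys share the same tonic but differ in mode
G major → parallel is G minor
Tonic triad of G minor = G Bb D
= G minor; triad = G Bb D


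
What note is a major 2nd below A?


A 2nd spans 2 letter names, so from A we land on G
A major 2nd = 2 semitones below A
Spell G at that pitch: G
= G


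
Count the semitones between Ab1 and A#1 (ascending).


Absolute semitone position = octave×12 + chromatic position
Ab1: 1×12 + 8 = 20
A#1: 1×12 + 10 = 22
Difference = 22 - 20 = 2
= 2 semitones


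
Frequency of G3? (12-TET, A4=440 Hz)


Working:
f = 440 × 2^(n/12) where n = semitones from A4
G3: -14 semitones from A4
f = 440 × 2^(-14/12)
f = 196.00 Hz


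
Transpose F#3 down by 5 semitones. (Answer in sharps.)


Reasoning:
F#3: chromatic position 6 in octave 3 → absolute = 3×12 + 6 = 42
Transpose down 5: 42 - 5 = 37
37 = 3×12 + 1 → C# in octave 3
Result = C#3


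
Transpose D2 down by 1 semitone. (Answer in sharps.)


Reasoning:
D2: chromatic position 2 in octave 2 → absolute = 2×12 + 2 = 26
Transpose down 1: 26 - 1 = 25
25 = 2×12 + 1 → C# in octave 2
Result = C#2


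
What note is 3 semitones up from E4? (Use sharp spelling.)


Solution.
E4: chromatic position 4 in octave 4 → absolute = 4×12 + 4 = 52
Transpose up 3: 52 + 3 = 55
55 = 4×12 + 7 → G in octave 4
Result = G4


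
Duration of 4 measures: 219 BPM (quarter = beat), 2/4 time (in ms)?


Solution.
Quarter-note beat duration = 60000 / 219 ms
Beats per measure (2/4) = 2
One measure = 2 × 60000 / 219 = 120000 / 219 ms
4 measures = 4 × 120000 / 219 = 480000 / 219
= 2191.8 ms


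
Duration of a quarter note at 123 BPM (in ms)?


Let's work it out.
One quarter-note beat = 60000 / BPM = 60000 / 123 ms
Duration = 60000 / 123
= 487.8 ms


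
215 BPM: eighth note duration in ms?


One quarter-note beat = 60000 / BPM = 60000 / 215 ms
Eighth note = 1/2 × quarter note
Duration = 1/2 × 60000 / 215 = 30000 / 215
= 139.5 ms


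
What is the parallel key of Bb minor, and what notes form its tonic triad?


Reasoning:
Parallel keys share the same tonic but differ in mode
Bb minor → parallel is Bb major
Tonic triad of Bb major = Bb D F
= Bb major; triad = Bb D F


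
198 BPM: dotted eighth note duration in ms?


Let's work it out.
One quarter-note beat = 60000 / BPM = 60000 / 198 ms
Dotted eighth note = 3/4 × quarter note
Duration = 3/4 × 60000 / 198 = 45000 / 198
= 227.3 ms


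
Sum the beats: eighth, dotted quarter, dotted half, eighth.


Solution.
Beat values:
  eighth = 0.5 beats
  dotted quarter = 1.5 beats
  dotted half = 3 beats
  eighth = 0.5 beats
Sum = 0.5 + 1.5 + 3 + 0.5
= 5.5 beats


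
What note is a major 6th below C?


Solution.
A 6th spans 6 letter names, so from C we land on E
A major 6th = 9 semitones below C
Spell E at that pitch: Eb
= Eb


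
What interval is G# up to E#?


Letter names: G → E spans 6 letter names → a 6th
Semitones: G# → E# = 9 half-steps
A 6th of 9 semitones is a major 6th
= major 6th


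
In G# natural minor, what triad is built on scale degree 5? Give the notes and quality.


Reasoning:
G# natural minor scale: G# A# B C# D# E F#
Diatonic triad on degree 5 stacks scale notes 5, 7, 2: D# F# A#
D#→F# = 3 semitones; D#→A# = 7 semitones → minor triad
= D# F# A# (minor)


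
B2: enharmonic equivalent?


Reasoning:
Enharmonic notes sound the same pitch but are spelled with different letter names
B and Cb name the same pitch class
Octave numbers change at C, so B2 = Cb3
= Cb3


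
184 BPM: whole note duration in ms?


One quarter-note beat = 60000 / BPM = 60000 / 184 ms
Whole note = 4 × quarter note
Duration = 4 × 60000 / 184 = 240000 / 184
= 1304.3 ms


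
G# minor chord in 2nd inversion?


Reasoning:
Root position: G# B D#
2nd inversion: move root and 3rd up an octave
Bass note: D#
Notes (bottom to top) = D# G# B


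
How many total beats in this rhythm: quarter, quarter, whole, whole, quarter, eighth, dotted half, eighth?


Working:
Beat values:
  quarter = 1 beat
  quarter = 1 beat
  whole = 4 beats
  whole = 4 beats
  quarter = 1 beat
  eighth = 0.5 beats
  dotted half = 3 beats
  eighth = 0.5 beats
Sum = 1 + 1 + 4 + 4 + 1 + 0.5 + 3 + 0.5
= 15 beats


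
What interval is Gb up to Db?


Solution.
Letter names: G → D spans 5 letter names → a 5th
Semitones: Gb → Db = 7 half-steps
A 5th of 7 semitones is a perfect 5th
= perfect 5th


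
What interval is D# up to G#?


Working:
Letter names: D → G spans 4 letter names → a 4th
Semitones: D# → G# = 5 half-steps
A 4th of 5 semitones is a perfect 4th
= perfect 4th


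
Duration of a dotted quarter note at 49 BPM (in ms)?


Reasoning:
One quarter-note beat = 60000 / BPM = 60000 / 49 ms
Dotted quarter note = 3/2 × quarter note
Duration = 3/2 × 60000 / 49 = 90000 / 49
= 1836.7 ms


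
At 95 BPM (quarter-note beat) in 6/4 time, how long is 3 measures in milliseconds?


Step by step:
Quarter-note beat duration = 60000 / 95 ms
Beats per measure (6/4) = 6
One measure = 6 × 60000 / 95 = 360000 / 95 ms
3 measures = 3 × 360000 / 95 = 1080000 / 95
= 11368.4 ms


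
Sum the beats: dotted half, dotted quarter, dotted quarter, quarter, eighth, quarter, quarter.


Beat values:
  dotted half = 3 beats
  dotted quarter = 1.5 beats
  dotted quarter = 1.5 beats
  quarter = 1 beat
  eighth = 0.5 beats
  quarter = 1 beat
  quarter = 1 beat
Sum = 3 + 1.5 + 1.5 + 1 + 0.5 + 1 + 1
= 9.5 beats


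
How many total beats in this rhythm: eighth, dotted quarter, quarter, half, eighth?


Let's work it out.
Beat values:
  eighth = 0.5 beats
  dotted quarter = 1.5 beats
  quarter = 1 beat
  half = 2 beats
  eighth = 0.5 beats
Sum = 0.5 + 1.5 + 1 + 2 + 0.5
= 5.5 beats


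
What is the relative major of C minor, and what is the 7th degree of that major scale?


Let's work it out.
The relative major shares the key signature and is a minor 3rd above the minor tonic
A minor 3rd above C is Eb
→ relative major of C minor is Eb major
Eb major scale: Eb F G Ab Bb C D
= Eb major; 7th degree = D


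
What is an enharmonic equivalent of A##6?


Solution.
Enharmonic notes sound the same pitch but are spelled with different letter names
A## and B name the same pitch class
= B6


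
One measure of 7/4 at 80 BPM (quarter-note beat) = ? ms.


Working:
Quarter-note beat duration = 60000 / 80 ms
Beats per measure (7/4) = 7
One measure = 7 × 60000 / 80 = 420000 / 80 ms
= 5250.0 ms


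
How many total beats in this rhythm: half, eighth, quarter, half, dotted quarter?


Beat values:
  half = 2 beats
  eighth = 0.5 beats
  quarter = 1 beat
  half = 2 beats
  dotted quarter = 1.5 beats
Sum = 2 + 0.5 + 1 + 2 + 1.5
= 7 beats


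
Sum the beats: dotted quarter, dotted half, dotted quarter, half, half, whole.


Step by step:
Beat values:
  dotted quarter = 1.5 beats
  dotted half = 3 beats
  dotted quarter = 1.5 beats
  half = 2 beats
  half = 2 beats
  whole = 4 beats
Sum = 1.5 + 3 + 1.5 + 2 + 2 + 4
= 14 beats


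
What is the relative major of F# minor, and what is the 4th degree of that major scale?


Reasoning:
The relative major shares the key signature and is a minor 3rd above the minor tonic
A minor 3rd above F# is A
→ relative major of F# minor is A major
A major scale: A B C# D E F# G#
= A major; 4th degree = D


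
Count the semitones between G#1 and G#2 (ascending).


Absolute semitone position = octave×12 + chromatic position
G#1: 1×12 + 8 = 20
G#2: 2×12 + 8 = 32
Difference = 32 - 20 = 12
= 12 semitones


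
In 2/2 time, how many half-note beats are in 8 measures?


Time signature 2/2: the bottom number 2 means the half note gets one count
The top number 2 means 2 half-note beats per measure
Total = 2 × 8 measures
= 16 half-note beats


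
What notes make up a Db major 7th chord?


Reasoning:
Major 7th chord = root + major 3rd + perfect 5th + major 7th
Seventh chords stack in thirds, so the letter names are D-F-A-C
Root: Db
Major 3rd above Db: F
Perfect 5th above Db: Ab
Major 7th above Db: C
Chord = Db F Ab C


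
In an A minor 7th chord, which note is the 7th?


Reasoning:
Minor 7th chord = root + minor 3rd + perfect 5th + minor 7th
Seventh chords stack in thirds, so the letter names are A-C-E-G
Root: A
Minor 3rd above A: C
Perfect 5th above A: E
Minor 7th above A: G
The 7th = G


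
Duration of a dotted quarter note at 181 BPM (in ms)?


One quarter-note beat = 60000 / BPM = 60000 / 181 ms
Dotted quarter note = 3/2 × quarter note
Duration = 3/2 × 60000 / 181 = 90000 / 181
= 497.2 ms


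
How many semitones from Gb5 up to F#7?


Solution.
Absolute semitone position = octave×12 + chromatic position
Gb5: 5×12 + 6 = 66
F#7: 7×12 + 6 = 90
Difference = 90 - 66 = 24
= 24 semitones


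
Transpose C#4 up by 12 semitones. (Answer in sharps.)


C#4: chromatic position 1 in octave 4 → absolute = 4×12 + 1 = 49
Transpose up 12: 49 + 12 = 61
61 = 5×12 + 1 → C# in octave 5
Result = C#5


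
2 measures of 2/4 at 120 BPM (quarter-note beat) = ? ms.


Solution.
Quarter-note beat duration = 60000 / 120 ms
Beats per measure (2/4) = 2
One measure = 2 × 60000 / 120 = 120000 / 120 ms
2 measures = 2 × 120000 / 120 = 240000 / 120
= 2000.0 ms


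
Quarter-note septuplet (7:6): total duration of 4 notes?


Working:
Septuplet: 7 notes occupy the space of 6 quarter notes
Space = 6 × 1 = 6 beats
Each septuplet note = 6 / 7 = 6/7 beats
4 notes = 4 × 6/7 = 24/7
= 24/7 beats


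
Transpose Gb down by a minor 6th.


Let's work it out.
minor 6th: 6 letter names, 8 semitones
Letter: G - 5 → B
Pitch: Gb - 8 semitones, spelled as a B → Bb
= Bb


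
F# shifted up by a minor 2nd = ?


minor 2nd: 2 letter names, 1 semitones
Letter: F + 1 → G
Pitch: F# + 1 semitones, spelled as a G → G
= G


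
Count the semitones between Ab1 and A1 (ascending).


Absolute semitone position = octave×12 + chromatic position
Ab1: 1×12 + 8 = 20
A1: 1×12 + 9 = 21
Difference = 21 - 20 = 1
= 1 semitone


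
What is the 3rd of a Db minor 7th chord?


Working:
Minor 7th chord = root + minor 3rd + perfect 5th + minor 7th
Seventh chords stack in thirds, so the letter names are D-F-A-C
Root: Db
Minor 3rd above Db: Fb
Perfect 5th above Db: Ab
Minor 7th above Db: Cb
The 3rd = Fb


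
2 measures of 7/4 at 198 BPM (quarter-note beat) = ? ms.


Reasoning:
Quarter-note beat duration = 60000 / 198 ms
Beats per measure (7/4) = 7
One measure = 7 × 60000 / 198 = 420000 / 198 ms
2 measures = 2 × 420000 / 198 = 840000 / 198
= 4242.4 ms


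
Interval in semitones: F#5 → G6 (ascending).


Step by step:
Absolute semitone position = octave×12 + chromatic position
F#5: 5×12 + 6 = 66
G6: 6×12 + 7 = 79
Difference = 79 - 66 = 13
= 13 semitones


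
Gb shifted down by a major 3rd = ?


major 3rd: 3 letter names, 4 semitones
Letter: G - 2 → E
Pitch: Gb - 4 semitones, spelled as an E → Ebb
= Ebb


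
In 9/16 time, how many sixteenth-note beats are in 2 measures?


Let's work it out.
Time signature 9/16: the bottom number 16 means the sixteenth note gets one count
The top number 9 means 9 sixteenth-note beats per measure
Total = 9 × 2 measures
= 18 sixteenth-note beats


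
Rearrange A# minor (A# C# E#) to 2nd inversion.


Let's work it out.
Root position: A# C# E#
2nd inversion: move root and 3rd up an octave
Bass note: E#
Notes (bottom to top) = E# A# C#


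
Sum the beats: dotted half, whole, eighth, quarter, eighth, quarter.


Step by step:
Beat values:
  dotted half = 3 beats
  whole = 4 beats
  eighth = 0.5 beats
  quarter = 1 beat
  eighth = 0.5 beats
  quarter = 1 beat
Sum = 3 + 4 + 0.5 + 1 + 0.5 + 1
= 10 beats


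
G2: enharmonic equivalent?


Step by step:
Enharmonic notes sound the same pitch but are spelled with different letter names
G and Abb name the same pitch class
= Abb2


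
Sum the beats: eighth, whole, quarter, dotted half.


Reasoning:
Beat values:
  eighth = 0.5 beats
  whole = 4 beats
  quarter = 1 beat
  dotted half = 3 beats
Sum = 0.5 + 4 + 1 + 3
= 8.5 beats


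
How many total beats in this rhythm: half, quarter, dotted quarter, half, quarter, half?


Solution.
Beat values:
  half = 2 beats
  quarter = 1 beat
  dotted quarter = 1.5 beats
  half = 2 beats
  quarter = 1 beat
  half = 2 beats
Sum = 2 + 1 + 1.5 + 2 + 1 + 2
= 9.5 beats


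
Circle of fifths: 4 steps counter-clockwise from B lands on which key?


Step by step:
Each counter-clockwise step moves down a perfect 5th (= up a perfect 4th)
From B: B → E → A → D → G
= G


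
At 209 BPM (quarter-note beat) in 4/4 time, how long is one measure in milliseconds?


Reasoning:
Quarter-note beat duration = 60000 / 209 ms
Beats per measure (4/4) = 4
One measure = 4 × 60000 / 209 = 240000 / 209 ms
= 1148.3 ms


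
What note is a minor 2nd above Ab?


A 2nd spans 2 letter names, so from A we land on B
A minor 2nd = 1 semitone above Ab
Spell B at that pitch: Bbb
= Bbb


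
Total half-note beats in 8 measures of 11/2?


Time signature 11/2: the bottom number 2 means the half note gets one count
The top number 11 means 11 half-note beats per measure
Total = 11 × 8 measures
= 88 half-note beats


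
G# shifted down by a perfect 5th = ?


Solution.
perfect 5th: 5 letter names, 7 semitones
Letter: G - 4 → C
Pitch: G# - 7 semitones, spelled as a C → C#
= C#


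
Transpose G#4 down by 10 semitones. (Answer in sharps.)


G#4: chromatic position 8 in octave 4 → absolute = 4×12 + 8 = 56
Transpose down 10: 56 - 10 = 46
46 = 3×12 + 10 → A# in octave 3
Result = A#3


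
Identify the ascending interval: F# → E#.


Let's work it out.
Letter names: F → E spans 7 letter names → a 7th
Semitones: F# → E# = 11 half-steps
A 7th of 11 semitones is a major 7th
= major 7th


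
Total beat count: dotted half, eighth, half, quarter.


Beat values:
  dotted half = 3 beats
  eighth = 0.5 beats
  half = 2 beats
  quarter = 1 beat
Sum = 3 + 0.5 + 2 + 1
= 6.5 beats


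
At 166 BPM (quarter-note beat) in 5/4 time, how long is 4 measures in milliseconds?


Quarter-note beat duration = 60000 / 166 ms
Beats per measure (5/4) = 5
One measure = 5 × 60000 / 166 = 300000 / 166 ms
4 measures = 4 × 300000 / 166 = 1200000 / 166
= 7228.9 ms


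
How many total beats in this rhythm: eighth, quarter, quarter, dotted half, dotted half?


Let's work it out.
Beat values:
  eighth = 0.5 beats
  quarter = 1 beat
  quarter = 1 beat
  dotted half = 3 beats
  dotted half = 3 beats
Sum = 0.5 + 1 + 1 + 3 + 3
= 8.5 beats


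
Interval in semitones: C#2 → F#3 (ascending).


Solution.
Absolute semitone position = octave×12 + chromatic position
C#2: 2×12 + 1 = 25
F#3: 3×12 + 6 = 42
Difference = 42 - 25 = 17
= 17 semitones


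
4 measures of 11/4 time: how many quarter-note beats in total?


Working:
Time signature 11/4: the bottom number 4 means the quarter note gets one count
The top number 11 means 11 quarter-note beats per measure
Total = 11 × 4 measures
= 44 quarter-note beats


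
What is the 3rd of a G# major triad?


Reasoning:
Major triad = root + major 3rd (4 semitones) + perfect 5th (7 semitones)
A triad on G# stacks thirds, so the chord tones use letter names G-B-D
Root: G#
Major 3rd above G#: B#
Perfect 5th above G#: D#
The 3rd = B#


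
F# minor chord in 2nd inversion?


Root position: F# A C#
2nd inversion: move root and 3rd up an octave
Bass note: C#
Notes (bottom to top) = C# F# A


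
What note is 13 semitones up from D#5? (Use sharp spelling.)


D#5: chromatic position 3 in octave 5 → absolute = 5×12 + 3 = 63
Transpose up 13: 63 + 13 = 76
76 = 6×12 + 4 → E in octave 6
Result = E6


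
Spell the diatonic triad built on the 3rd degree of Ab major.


Solution.
Ab major scale: Ab Bb C Db Eb F G
Diatonic triad on degree 3 stacks scale notes 3, 5, 7: C Eb G
C→Eb = 3 semitones; C→G = 7 semitones → minor triad
= C Eb G (minor)


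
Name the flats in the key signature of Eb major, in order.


Flat major keys: C(0), F(1), Bb(2), Eb(3), Ab(4), Db(5), Gb(6), Cb(7)
Eb major has 3 flats
Order of flats: Bb Eb Ab Db Gb Cb Fb → first 3: Bb, Eb, Ab
= Bb, Eb, Ab


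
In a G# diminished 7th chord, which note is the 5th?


Solution.
Diminished 7th chord = root + minor 3rd + diminished 5th + diminished 7th
Seventh chords stack in thirds, so the letter names are G-B-D-F
Root: G#
Minor 3rd above G#: B
Diminished 5th above G#: D
Diminished 7th above G#: F
The 5th = D


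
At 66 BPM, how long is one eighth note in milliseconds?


Working:
One quarter-note beat = 60000 / BPM = 60000 / 66 ms
Eighth note = 1/2 × quarter note
Duration = 1/2 × 60000 / 66 = 30000 / 66
= 454.5 ms


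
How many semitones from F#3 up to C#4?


Let's work it out.
Absolute semitone position = octave×12 + chromatic position
F#3: 3×12 + 6 = 42
C#4: 4×12 + 1 = 49
Difference = 49 - 42 = 7
= 7 semitones


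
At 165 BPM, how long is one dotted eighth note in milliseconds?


Solution.
One quarter-note beat = 60000 / BPM = 60000 / 165 ms
Dotted eighth note = 3/4 × quarter note
Duration = 3/4 × 60000 / 165 = 45000 / 165
= 272.7 ms


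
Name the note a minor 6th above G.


Working:
A 6th spans 6 letter names, so from G we land on E
A minor 6th = 8 semitones above G
Spell E at that pitch: Eb
= Eb


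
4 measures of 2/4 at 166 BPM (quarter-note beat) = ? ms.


Solution.
Quarter-note beat duration = 60000 / 166 ms
Beats per measure (2/4) = 2
One measure = 2 × 60000 / 166 = 120000 / 166 ms
4 measures = 4 × 120000 / 166 = 480000 / 166
= 2891.6 ms


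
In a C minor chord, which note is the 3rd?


Let's work it out.
Minor triad = root + minor 3rd (3 semitones) + perfect 5th (7 semitones)
A triad on C stacks thirds, so the chord tones use letter names C-E-G
Root: C
Minor 3rd above C: Eb
Perfect 5th above C: G
The 3rd = Eb


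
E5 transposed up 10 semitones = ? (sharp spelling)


Solution.
E5: chromatic position 4 in octave 5 → absolute = 5×12 + 4 = 64
Transpose up 10: 64 + 10 = 74
74 = 6×12 + 2 → D in octave 6
Result = D6


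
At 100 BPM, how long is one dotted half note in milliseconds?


Working:
One quarter-note beat = 60000 / BPM = 60000 / 100 ms
Dotted half note = 3 × quarter note
Duration = 3 × 60000 / 100 = 180000 / 100
= 1800.0 ms


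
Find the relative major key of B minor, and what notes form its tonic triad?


Reasoning:
The relative major shares the key signature and is a minor 3rd above the minor tonic
A minor 3rd above B is D
→ relative major of B minor is D major
Tonic triad of D major = root + major 3rd + perfect 5th = D F# A
= D major; triad = D F# A


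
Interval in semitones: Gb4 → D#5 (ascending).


Working:
Absolute semitone position = octave×12 + chromatic position
Gb4: 4×12 + 6 = 54
D#5: 5×12 + 3 = 63
Difference = 63 - 54 = 9
= 9 semitones


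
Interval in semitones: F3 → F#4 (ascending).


Working:
Absolute semitone position = octave×12 + chromatic position
F3: 3×12 + 5 = 41
F#4: 4×12 + 6 = 54
Difference = 54 - 41 = 13
= 13 semitones


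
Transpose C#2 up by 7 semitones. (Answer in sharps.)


Working:
C#2: chromatic position 1 in octave 2 → absolute = 2×12 + 1 = 25
Transpose up 7: 25 + 7 = 32
32 = 2×12 + 8 → G# in octave 2
Result = G#2


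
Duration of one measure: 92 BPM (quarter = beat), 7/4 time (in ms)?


Reasoning:
Quarter-note beat duration = 60000 / 92 ms
Beats per measure (7/4) = 7
One measure = 7 × 60000 / 92 = 420000 / 92 ms
= 4565.2 ms


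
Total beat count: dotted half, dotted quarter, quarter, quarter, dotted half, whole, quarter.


Let's work it out.
Beat values:
  dotted half = 3 beats
  dotted quarter = 1.5 beats
  quarter = 1 beat
  quarter = 1 beat
  dotted half = 3 beats
  whole = 4 beats
  quarter = 1 beat
Sum = 3 + 1.5 + 1 + 1 + 3 + 4 + 1
= 14.5 beats


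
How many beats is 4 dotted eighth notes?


Solution.
Base eighth note = 1/2 beats
Dot 1 adds half the previous value: +1/4
One dotted eighth = 1/2 + 1/4 = 3/4
4 of them = 4 × 3/4 = 3
= 3 beats


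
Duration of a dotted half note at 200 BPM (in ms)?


Solution.
One quarter-note beat = 60000 / BPM = 60000 / 200 ms
Dotted half note = 3 × quarter note
Duration = 3 × 60000 / 200 = 180000 / 200
= 900.0 ms


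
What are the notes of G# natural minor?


Solution.
Natural minor scale pattern: W-H-W-W-H-W-W (2-1-2-2-1-2-2 semitones)
Starting from G#:
  G# + 2 semitones → A#
  A# + 1 semitone → B
  B + 2 semitones → C#
  C# + 2 semitones → D#
  D# + 1 semitone → E
  E + 2 semitones → F#
  F# + 2 semitones → G#
Scale = G# A# B C# D# E F#


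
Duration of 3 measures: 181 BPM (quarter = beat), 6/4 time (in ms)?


Let's work it out.
Quarter-note beat duration = 60000 / 181 ms
Beats per measure (6/4) = 6
One measure = 6 × 60000 / 181 = 360000 / 181 ms
3 measures = 3 × 360000 / 181 = 1080000 / 181
= 5966.9 ms


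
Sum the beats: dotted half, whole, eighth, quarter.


Beat values:
  dotted half = 3 beats
  whole = 4 beats
  eighth = 0.5 beats
  quarter = 1 beat
Sum = 3 + 4 + 0.5 + 1
= 8.5 beats


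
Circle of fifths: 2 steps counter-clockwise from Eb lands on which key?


Let's work it out.
Each counter-clockwise step moves down a perfect 5th (= up a perfect 4th)
From Eb: Eb → Ab → Db
= Db


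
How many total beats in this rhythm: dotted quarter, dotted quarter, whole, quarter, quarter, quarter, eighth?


Reasoning:
Beat values:
  dotted quarter = 1.5 beats
  dotted quarter = 1.5 beats
  whole = 4 beats
  quarter = 1 beat
  quarter = 1 beat
  quarter = 1 beat
  eighth = 0.5 beats
Sum = 1.5 + 1.5 + 4 + 1 + 1 + 1 + 0.5
= 10.5 beats


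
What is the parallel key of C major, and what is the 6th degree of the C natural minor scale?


Step by step:
Parallel keys share the same tonic but differ in mode
C major → parallel is C minor
C natural minor scale: C D Eb F G Ab Bb
= C minor; 6th degree = Ab


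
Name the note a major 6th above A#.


Step by step:
A 6th spans 6 letter names, so from A we land on F
A major 6th = 9 semitones above A#
Spell F at that pitch: F##
= F##


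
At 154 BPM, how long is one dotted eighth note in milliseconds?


Let's work it out.
One quarter-note beat = 60000 / BPM = 60000 / 154 ms
Dotted eighth note = 3/4 × quarter note
Duration = 3/4 × 60000 / 154 = 45000 / 154
= 292.2 ms


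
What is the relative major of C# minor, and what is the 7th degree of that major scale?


The relative major shares the key signature and is a minor 3rd above the minor tonic
A minor 3rd above C# is E
→ relative major of C# minor is E major
E major scale: E F# G# A B C# D#
= E major; 7th degree = D#


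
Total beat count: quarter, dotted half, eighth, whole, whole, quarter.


Solution.
Beat values:
  quarter = 1 beat
  dotted half = 3 beats
  eighth = 0.5 beats
  whole = 4 beats
  whole = 4 beats
  quarter = 1 beat
Sum = 1 + 3 + 0.5 + 4 + 4 + 1
= 13.5 beats


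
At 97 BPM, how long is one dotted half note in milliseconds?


One quarter-note beat = 60000 / BPM = 60000 / 97 ms
Dotted half note = 3 × quarter note
Duration = 3 × 60000 / 97 = 180000 / 97
= 1855.7 ms


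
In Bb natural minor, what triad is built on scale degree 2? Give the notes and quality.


Step by step:
Bb natural minor scale: Bb C Db Eb F Gb Ab
Diatonic triad on degree 2 stacks scale notes 2, 4, 6: C Eb Gb
C→Eb = 3 semitones; C→Gb = 6 semitones → diminished triad
= C Eb Gb (diminished)


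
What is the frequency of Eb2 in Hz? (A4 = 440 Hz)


f = 440 × 2^(n/12) where n = semitones from A4
Eb2: -30 semitones from A4
f = 440 × 2^(-30/12)
f = 77.78 Hz


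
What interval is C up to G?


Reasoning:
Letter names: C → G spans 5 letter names → a 5th
Semitones: C → G = 7 half-steps
A 5th of 7 semitones is a perfect 5th
= perfect 5th


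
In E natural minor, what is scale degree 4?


Let's work it out.
Natural minor scale pattern: W-H-W-W-H-W-W (2-1-2-2-1-2-2 semitones)
Starting from E:
  E + 2 semitones → F#
  F# + 1 semitone → G
  G + 2 semitones → A
  A + 2 semitones → B
  B + 1 semitone → C
  C + 2 semitones → D
  D + 2 semitones → E
Scale: E F# G A B C D
Degree 4 = A


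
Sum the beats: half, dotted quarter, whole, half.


Working:
Beat values:
  half = 2 beats
  dotted quarter = 1.5 beats
  whole = 4 beats
  half = 2 beats
Sum = 2 + 1.5 + 4 + 2
= 9.5 beats


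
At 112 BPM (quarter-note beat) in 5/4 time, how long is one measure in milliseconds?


Quarter-note beat duration = 60000 / 112 ms
Beats per measure (5/4) = 5
One measure = 5 × 60000 / 112 = 300000 / 112 ms
= 2678.6 ms


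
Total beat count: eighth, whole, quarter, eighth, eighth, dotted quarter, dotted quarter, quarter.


Solution.
Beat values:
  eighth = 0.5 beats
  whole = 4 beats
  quarter = 1 beat
  eighth = 0.5 beats
  eighth = 0.5 beats
  dotted quarter = 1.5 beats
  dotted quarter = 1.5 beats
  quarter = 1 beat
Sum = 0.5 + 4 + 1 + 0.5 + 0.5 + 1.5 + 1.5 + 1
= 10.5 beats


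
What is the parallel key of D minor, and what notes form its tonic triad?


Parallel keys share the same tonic but differ in mode
D minor → parallel is D major
Tonic triad of D major = D F# A
= D major; triad = D F# A


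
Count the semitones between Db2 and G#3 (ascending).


Solution.
Absolute semitone position = octave×12 + chromatic position
Db2: 2×12 + 1 = 25
G#3: 3×12 + 8 = 44
Difference = 44 - 25 = 19
= 19 semitones


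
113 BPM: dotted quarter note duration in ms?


One quarter-note beat = 60000 / BPM = 60000 / 113 ms
Dotted quarter note = 3/2 × quarter note
Duration = 3/2 × 60000 / 113 = 90000 / 113
= 796.5 ms


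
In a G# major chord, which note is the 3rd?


Working:
Major triad = root + major 3rd (4 semitones) + perfect 5th (7 semitones)
A triad on G# stacks thirds, so the chord tones use letter names G-B-D
Root: G#
Major 3rd above G#: B#
Perfect 5th above G#: D#
The 3rd = B#


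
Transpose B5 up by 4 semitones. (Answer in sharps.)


Let's work it out.
B5: chromatic position 11 in octave 5 → absolute = 5×12 + 11 = 71
Transpose up 4: 71 + 4 = 75
75 = 6×12 + 3 → D# in octave 6
Result = D#6


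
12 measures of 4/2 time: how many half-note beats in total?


Time signature 4/2: the bottom number 2 means the half note gets one count
The top number 4 means 4 half-note beats per measure
Total = 4 × 12 measures
= 48 half-note beats


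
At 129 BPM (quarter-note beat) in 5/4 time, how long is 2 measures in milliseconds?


Let's work it out.
Quarter-note beat duration = 60000 / 129 ms
Beats per measure (5/4) = 5
One measure = 5 × 60000 / 129 = 300000 / 129 ms
2 measures = 2 × 300000 / 129 = 600000 / 129
= 4651.2 ms


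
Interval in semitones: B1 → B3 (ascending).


Solution.
Absolute semitone position = octave×12 + chromatic position
B1: 1×12 + 11 = 23
B3: 3×12 + 11 = 47
Difference = 47 - 23 = 24
= 24 semitones


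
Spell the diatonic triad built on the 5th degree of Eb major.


Solution.
Eb major scale: Eb F G Ab Bb C D
Diatonic triad on degree 5 stacks scale notes 5, 7, 2: Bb D F
Bb→D = 4 semitones; Bb→F = 7 semitones → major triad
= Bb D F (major)


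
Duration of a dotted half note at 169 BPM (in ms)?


One quarter-note beat = 60000 / BPM = 60000 / 169 ms
Dotted half note = 3 × quarter note
Duration = 3 × 60000 / 169 = 180000 / 169
= 1065.1 ms


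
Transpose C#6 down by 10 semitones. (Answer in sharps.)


Reasoning:
C#6: chromatic position 1 in octave 6 → absolute = 6×12 + 1 = 73
Transpose down 10: 73 - 10 = 63
63 = 5×12 + 3 → D# in octave 5
Result = D#5


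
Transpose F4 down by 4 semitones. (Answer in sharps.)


Working:
F4: chromatic position 5 in octave 4 → absolute = 4×12 + 5 = 53
Transpose down 4: 53 - 4 = 49
49 = 4×12 + 1 → C# in octave 4
Result = C#4


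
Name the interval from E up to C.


Letter names: E → C spans 6 letter names → a 6th
Semitones: E → C = 8 half-steps
A 6th of 8 semitones is a minor 6th
= minor 6th


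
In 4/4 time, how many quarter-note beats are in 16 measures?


Working:
Time signature 4/4: the bottom number 4 means the quarter note gets one count
The top number 4 means 4 quarter-note beats per measure
Total = 4 × 16 measures
= 64 quarter-note beats


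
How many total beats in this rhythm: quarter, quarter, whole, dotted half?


Solution.
Beat values:
  quarter = 1 beat
  quarter = 1 beat
  whole = 4 beats
  dotted half = 3 beats
Sum = 1 + 1 + 4 + 3
= 9 beats


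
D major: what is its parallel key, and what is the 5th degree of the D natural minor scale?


Reasoning:
Parallel keys share the same tonic but differ in mode
D major → parallel is D minor
D natural minor scale: D E F G A Bb C
= D minor; 5th degree = A


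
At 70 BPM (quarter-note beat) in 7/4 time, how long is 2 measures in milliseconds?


Quarter-note beat duration = 60000 / 70 ms
Beats per measure (7/4) = 7
One measure = 7 × 60000 / 70 = 420000 / 70 ms
2 measures = 2 × 420000 / 70 = 840000 / 70
= 12000.0 ms
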